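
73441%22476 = 6013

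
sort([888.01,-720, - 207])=[ - 720,  -  207,888.01]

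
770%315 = 140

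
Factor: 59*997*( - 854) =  - 2^1*7^1*59^1*61^1*997^1 = - 50234842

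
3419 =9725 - 6306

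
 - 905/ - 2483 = 905/2483 = 0.36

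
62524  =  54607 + 7917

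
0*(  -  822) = 0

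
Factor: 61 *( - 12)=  - 2^2*3^1*61^1  =  - 732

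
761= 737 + 24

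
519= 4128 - 3609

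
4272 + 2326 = 6598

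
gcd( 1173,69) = 69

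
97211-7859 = 89352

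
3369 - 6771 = - 3402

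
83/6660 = 83/6660= 0.01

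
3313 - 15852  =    -  12539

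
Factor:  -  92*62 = - 5704= - 2^3 * 23^1*31^1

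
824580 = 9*91620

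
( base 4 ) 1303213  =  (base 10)7399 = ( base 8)16347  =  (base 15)22d4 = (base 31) 7ll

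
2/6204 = 1/3102= 0.00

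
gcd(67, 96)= 1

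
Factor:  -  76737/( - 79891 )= 3^1*7^( - 1 ) * 101^( - 1 )*113^( - 1 )*25579^1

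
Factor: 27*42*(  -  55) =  - 2^1*3^4*5^1 *7^1*11^1= - 62370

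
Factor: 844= 2^2*211^1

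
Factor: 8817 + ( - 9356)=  - 539 = -  7^2*11^1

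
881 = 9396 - 8515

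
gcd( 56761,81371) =1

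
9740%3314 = 3112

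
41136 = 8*5142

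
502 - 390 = 112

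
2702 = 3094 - 392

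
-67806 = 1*( - 67806)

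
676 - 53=623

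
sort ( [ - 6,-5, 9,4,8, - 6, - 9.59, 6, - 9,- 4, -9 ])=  [-9.59, - 9,-9,  -  6, - 6 , - 5, - 4,4, 6,8 , 9 ] 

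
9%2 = 1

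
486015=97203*5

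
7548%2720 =2108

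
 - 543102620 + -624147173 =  - 1167249793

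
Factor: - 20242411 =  - 7^1*31^1*93283^1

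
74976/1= 74976 = 74976.00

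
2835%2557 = 278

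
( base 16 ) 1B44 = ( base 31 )785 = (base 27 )9FE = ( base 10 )6980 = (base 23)d4b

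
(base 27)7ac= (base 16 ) 1509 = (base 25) 8FA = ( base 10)5385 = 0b1010100001001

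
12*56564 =678768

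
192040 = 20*9602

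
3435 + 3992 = 7427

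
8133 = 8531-398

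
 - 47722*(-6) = 286332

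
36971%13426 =10119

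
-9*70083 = -630747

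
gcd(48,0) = 48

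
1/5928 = 1/5928=0.00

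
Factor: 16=2^4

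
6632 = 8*829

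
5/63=5/63 = 0.08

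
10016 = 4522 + 5494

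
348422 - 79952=268470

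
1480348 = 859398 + 620950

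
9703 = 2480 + 7223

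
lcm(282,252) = 11844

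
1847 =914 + 933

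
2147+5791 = 7938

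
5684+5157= 10841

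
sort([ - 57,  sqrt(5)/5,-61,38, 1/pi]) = [-61, - 57,1/pi,sqrt(5 )/5,38]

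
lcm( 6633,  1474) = 13266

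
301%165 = 136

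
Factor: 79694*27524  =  2^3 *7^1*983^1*39847^1 = 2193497656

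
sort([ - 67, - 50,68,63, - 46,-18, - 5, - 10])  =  [-67, - 50,-46, - 18, -10 ,-5,63, 68]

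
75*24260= 1819500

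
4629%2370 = 2259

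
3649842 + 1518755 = 5168597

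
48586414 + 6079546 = 54665960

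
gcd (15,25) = 5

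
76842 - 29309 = 47533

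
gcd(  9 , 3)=3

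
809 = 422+387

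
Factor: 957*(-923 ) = -3^1*11^1*13^1*29^1*71^1  =  -883311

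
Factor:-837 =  - 3^3*31^1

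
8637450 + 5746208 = 14383658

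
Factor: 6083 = 7^1 * 11^1*79^1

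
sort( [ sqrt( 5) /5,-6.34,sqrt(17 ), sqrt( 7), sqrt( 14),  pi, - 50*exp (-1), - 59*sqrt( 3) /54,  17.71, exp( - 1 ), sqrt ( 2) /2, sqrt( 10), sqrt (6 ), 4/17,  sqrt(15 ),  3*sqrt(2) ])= [ - 50* exp(-1 ),-6.34,-59*sqrt (3)/54,4/17, exp(  -  1 ), sqrt( 5) /5, sqrt(2)/2, sqrt ( 6), sqrt(7), pi, sqrt(10), sqrt( 14), sqrt (15), sqrt (17 ),3*sqrt(2), 17.71 ] 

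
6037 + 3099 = 9136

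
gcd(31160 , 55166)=2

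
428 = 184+244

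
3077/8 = 384 + 5/8 = 384.62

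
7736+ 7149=14885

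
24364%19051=5313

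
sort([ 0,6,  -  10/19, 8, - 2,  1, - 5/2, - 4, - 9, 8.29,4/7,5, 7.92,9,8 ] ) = [ - 9, - 4 , - 5/2,-2, - 10/19, 0, 4/7,  1,5, 6, 7.92,8,8,  8.29, 9 ] 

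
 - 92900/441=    - 92900/441 = - 210.66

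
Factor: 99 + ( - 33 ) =2^1*3^1 *11^1 = 66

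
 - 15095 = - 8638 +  - 6457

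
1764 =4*441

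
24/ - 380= - 6/95=- 0.06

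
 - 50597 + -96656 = -147253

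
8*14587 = 116696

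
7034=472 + 6562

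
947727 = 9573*99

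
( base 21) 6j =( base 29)50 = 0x91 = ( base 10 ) 145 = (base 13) b2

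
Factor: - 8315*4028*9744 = -2^6*3^1*5^1*7^1*19^1*29^1*53^1*1663^1=- 326354038080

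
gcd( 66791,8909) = 1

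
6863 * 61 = 418643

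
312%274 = 38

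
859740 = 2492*345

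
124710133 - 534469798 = -409759665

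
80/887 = 80/887 =0.09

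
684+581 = 1265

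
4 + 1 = 5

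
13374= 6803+6571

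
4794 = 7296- 2502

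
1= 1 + 0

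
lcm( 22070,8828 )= 44140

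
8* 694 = 5552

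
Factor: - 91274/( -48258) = 3^ ( - 2)*7^( - 1)*47^1  *383^( - 1)*971^1 = 45637/24129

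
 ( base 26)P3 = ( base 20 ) 1cd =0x28D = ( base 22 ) 17F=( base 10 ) 653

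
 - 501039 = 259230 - 760269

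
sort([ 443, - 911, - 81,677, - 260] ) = [ - 911, - 260, - 81,443,677] 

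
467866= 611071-143205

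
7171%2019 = 1114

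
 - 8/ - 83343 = 8/83343= 0.00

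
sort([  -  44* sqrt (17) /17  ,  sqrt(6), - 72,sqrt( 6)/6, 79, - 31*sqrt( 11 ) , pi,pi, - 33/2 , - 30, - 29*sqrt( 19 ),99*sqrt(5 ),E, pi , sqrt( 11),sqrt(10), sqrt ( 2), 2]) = [-29*sqrt( 19),-31*sqrt ( 11),-72 , - 30,-33/2 , - 44*sqrt ( 17 )/17,sqrt(6 )/6, sqrt(2),2 , sqrt( 6 ), E, pi , pi, pi, sqrt( 10), sqrt ( 11 ), 79 , 99*sqrt( 5)]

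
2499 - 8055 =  - 5556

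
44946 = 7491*6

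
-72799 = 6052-78851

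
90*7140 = 642600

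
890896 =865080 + 25816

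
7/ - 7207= - 1 + 7200/7207 = -0.00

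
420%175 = 70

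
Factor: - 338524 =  - 2^2 * 84631^1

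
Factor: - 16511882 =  - 2^1*67^1*149^1*827^1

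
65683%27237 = 11209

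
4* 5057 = 20228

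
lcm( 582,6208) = 18624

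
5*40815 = 204075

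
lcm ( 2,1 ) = 2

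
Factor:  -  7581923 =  - 7581923^1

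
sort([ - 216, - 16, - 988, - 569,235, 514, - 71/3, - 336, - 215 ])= [  -  988, - 569, - 336, - 216, - 215,- 71/3, - 16,  235,514 ]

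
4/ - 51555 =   -  1 + 51551/51555 =- 0.00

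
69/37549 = 69/37549 = 0.00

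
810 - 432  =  378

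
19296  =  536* 36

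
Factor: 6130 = 2^1*5^1*613^1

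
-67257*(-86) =5784102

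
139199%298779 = 139199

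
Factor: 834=2^1*3^1 * 139^1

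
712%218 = 58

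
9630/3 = 3210 =3210.00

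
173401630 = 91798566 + 81603064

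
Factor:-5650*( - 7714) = 2^2*5^2*7^1 * 19^1*29^1*113^1 = 43584100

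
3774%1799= 176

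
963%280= 123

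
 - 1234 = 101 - 1335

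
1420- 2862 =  - 1442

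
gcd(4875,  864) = 3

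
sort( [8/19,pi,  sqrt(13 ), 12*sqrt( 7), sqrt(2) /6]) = [sqrt(2)/6, 8/19, pi, sqrt(13),  12*sqrt(7 )]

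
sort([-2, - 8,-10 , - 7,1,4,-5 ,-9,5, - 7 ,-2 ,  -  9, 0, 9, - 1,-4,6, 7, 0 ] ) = [ - 10, - 9, - 9, -8,-7,- 7 , - 5, - 4,-2,-2,  -  1, 0,0,1,4, 5,  6, 7 , 9 ]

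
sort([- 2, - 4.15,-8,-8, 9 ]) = [  -  8,-8,-4.15, - 2,9] 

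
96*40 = 3840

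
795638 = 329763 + 465875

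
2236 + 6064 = 8300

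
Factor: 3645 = 3^6*5^1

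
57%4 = 1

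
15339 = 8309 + 7030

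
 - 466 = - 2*233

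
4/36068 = 1/9017 = 0.00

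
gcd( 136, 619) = 1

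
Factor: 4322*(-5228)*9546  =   - 215695841136 = - 2^4 * 3^1*37^1*43^1*1307^1*2161^1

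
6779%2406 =1967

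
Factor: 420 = 2^2*3^1 * 5^1*7^1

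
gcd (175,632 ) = 1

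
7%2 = 1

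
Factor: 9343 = 9343^1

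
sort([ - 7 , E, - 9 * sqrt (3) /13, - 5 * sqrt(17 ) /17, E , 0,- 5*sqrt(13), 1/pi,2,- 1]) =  [ - 5*sqrt( 13), - 7, - 5*sqrt( 17) /17,  -  9*sqrt( 3 ) /13,  -  1, 0, 1/pi, 2,E,E ]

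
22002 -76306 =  - 54304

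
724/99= 724/99 = 7.31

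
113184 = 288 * 393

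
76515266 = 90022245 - 13506979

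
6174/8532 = 343/474 = 0.72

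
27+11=38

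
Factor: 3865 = 5^1* 773^1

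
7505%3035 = 1435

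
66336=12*5528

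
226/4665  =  226/4665 = 0.05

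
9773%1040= 413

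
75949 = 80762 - 4813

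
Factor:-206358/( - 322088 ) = 2^ (-2 )*3^1*13^( - 1)*19^ (-1)* 211^1 = 633/988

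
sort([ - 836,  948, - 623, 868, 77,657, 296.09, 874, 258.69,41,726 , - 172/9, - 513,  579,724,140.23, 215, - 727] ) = [-836,-727 ,-623,-513,  -  172/9, 41, 77, 140.23, 215, 258.69,296.09, 579, 657 , 724, 726, 868,  874  ,  948]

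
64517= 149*433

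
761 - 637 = 124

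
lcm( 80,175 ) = 2800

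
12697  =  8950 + 3747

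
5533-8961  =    -  3428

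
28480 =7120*4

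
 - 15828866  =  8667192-24496058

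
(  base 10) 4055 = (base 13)1ACC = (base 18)C95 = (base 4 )333113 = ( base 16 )FD7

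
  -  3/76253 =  - 3/76253 = - 0.00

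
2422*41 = 99302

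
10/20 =1/2 = 0.50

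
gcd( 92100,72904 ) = 4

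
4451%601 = 244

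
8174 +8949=17123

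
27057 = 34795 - 7738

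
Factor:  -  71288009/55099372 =  -  2^( - 2)*13^1*809^( - 1 ) * 17027^( - 1 )*5483693^1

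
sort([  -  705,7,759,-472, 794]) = [ - 705,  -  472,7,759,794]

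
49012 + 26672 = 75684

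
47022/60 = 7837/10 =783.70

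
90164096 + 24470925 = 114635021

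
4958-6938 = - 1980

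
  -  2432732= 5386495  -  7819227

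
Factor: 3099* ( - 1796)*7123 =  - 39645221892  =  -  2^2*3^1 *17^1*419^1*449^1*1033^1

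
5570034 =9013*618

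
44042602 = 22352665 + 21689937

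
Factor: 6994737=3^2*23^1*  33791^1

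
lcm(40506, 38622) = 1660746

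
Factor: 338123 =23^1*61^1*241^1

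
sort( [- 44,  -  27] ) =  [ - 44, - 27]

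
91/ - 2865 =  - 1 + 2774/2865 = -0.03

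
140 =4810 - 4670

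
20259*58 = 1175022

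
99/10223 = 99/10223 = 0.01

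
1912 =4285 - 2373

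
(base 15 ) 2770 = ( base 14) 3102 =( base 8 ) 20356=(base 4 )2003232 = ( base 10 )8430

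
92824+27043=119867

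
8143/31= 8143/31 =262.68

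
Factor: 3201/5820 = 2^( - 2 )*5^( - 1)*11^1=11/20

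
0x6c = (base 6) 300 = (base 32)3c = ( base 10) 108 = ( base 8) 154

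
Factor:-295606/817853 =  - 2^1*17^( - 1)*61^1 * 2423^1*48109^ ( - 1)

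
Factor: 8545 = 5^1*1709^1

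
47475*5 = 237375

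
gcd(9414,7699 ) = 1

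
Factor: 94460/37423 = 2^2*5^1*4723^1*37423^ (-1 )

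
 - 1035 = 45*(-23 ) 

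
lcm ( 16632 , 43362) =1214136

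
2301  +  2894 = 5195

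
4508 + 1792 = 6300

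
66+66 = 132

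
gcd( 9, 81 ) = 9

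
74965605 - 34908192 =40057413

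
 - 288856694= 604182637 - 893039331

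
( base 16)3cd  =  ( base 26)1BB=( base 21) 247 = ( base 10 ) 973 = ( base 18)301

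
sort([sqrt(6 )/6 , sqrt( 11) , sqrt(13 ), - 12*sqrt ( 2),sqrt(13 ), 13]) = [ -12*sqrt( 2), sqrt(6)/6 , sqrt(11),  sqrt( 13),sqrt ( 13 ) , 13]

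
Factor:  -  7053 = -3^1*2351^1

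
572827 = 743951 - 171124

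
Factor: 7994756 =2^2*7^1*11^1*101^1*257^1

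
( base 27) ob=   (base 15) 2DE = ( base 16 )293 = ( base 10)659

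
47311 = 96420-49109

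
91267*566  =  51657122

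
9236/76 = 2309/19 = 121.53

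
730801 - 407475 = 323326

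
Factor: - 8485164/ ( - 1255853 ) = 2^2*3^2*449^( - 1)*2797^( - 1)*235699^1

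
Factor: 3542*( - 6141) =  - 21751422 = - 2^1*3^1*7^1*11^1*23^2*89^1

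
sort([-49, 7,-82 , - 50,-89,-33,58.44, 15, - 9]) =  [ -89,-82  ,  -  50, - 49  ,  -  33, - 9,7,15,58.44 ]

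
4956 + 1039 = 5995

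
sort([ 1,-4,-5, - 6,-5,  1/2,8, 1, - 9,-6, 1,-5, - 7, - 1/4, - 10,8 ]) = [-10 ,-9, - 7,-6, - 6,-5, - 5, - 5, - 4,-1/4,1/2,1,1,1,  8, 8 ]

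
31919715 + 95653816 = 127573531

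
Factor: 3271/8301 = 3^( - 1 )*2767^( - 1)*3271^1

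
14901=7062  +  7839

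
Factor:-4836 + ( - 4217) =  - 9053 =-11^1*823^1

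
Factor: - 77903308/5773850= - 2^1*5^(  -  2 ) *7^1*37^( - 1)*643^1*3121^( - 1)*4327^1 =- 38951654/2886925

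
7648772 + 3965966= 11614738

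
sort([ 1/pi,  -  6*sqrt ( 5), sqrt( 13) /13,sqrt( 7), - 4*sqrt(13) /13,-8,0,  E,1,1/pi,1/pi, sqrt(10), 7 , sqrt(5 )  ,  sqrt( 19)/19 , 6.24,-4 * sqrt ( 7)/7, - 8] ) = [ - 6*sqrt (5) , - 8,-8, - 4*sqrt(7)/7,-4*sqrt( 13) /13,0, sqrt( 19)/19,sqrt( 13 )/13,1/pi, 1/pi , 1/pi,1,  sqrt( 5 ),sqrt(7 ),E, sqrt( 10),  6.24 , 7 ] 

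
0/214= 0 = 0.00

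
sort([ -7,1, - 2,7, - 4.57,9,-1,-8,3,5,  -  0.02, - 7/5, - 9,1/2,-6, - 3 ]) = [ - 9, - 8,- 7, - 6,-4.57, - 3,- 2 , - 7/5,-1 , - 0.02,1/2, 1,3,5,7,9] 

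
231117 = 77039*3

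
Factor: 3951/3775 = 3^2*5^( - 2)*151^( - 1)*439^1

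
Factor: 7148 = 2^2*1787^1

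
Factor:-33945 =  - 3^1*5^1*31^1*73^1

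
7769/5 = 1553+4/5=1553.80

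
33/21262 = 33/21262 = 0.00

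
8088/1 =8088 = 8088.00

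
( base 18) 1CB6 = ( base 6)113540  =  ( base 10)9924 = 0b10011011000100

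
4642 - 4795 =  - 153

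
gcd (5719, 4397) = 1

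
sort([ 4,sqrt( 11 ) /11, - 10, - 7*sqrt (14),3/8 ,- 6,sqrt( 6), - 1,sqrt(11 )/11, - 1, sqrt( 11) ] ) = [ - 7 * sqrt( 14), - 10, - 6, - 1, - 1 , sqrt( 11)/11 , sqrt( 11 ) /11,3/8,sqrt( 6 ),sqrt(11),4 ]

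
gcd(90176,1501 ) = 1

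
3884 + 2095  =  5979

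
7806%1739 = 850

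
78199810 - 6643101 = 71556709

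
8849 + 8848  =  17697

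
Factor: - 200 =  -  2^3*5^2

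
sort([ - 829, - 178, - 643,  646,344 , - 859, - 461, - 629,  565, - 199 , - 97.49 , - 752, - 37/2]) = [ - 859, - 829, - 752, - 643, - 629, - 461, - 199  , - 178, - 97.49,- 37/2, 344,565,646 ] 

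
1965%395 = 385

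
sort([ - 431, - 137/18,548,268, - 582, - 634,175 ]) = [-634,-582 , - 431, - 137/18, 175, 268,548 ]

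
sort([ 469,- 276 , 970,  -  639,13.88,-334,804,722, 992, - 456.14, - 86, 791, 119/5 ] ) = [ - 639, - 456.14, - 334,- 276, - 86, 13.88,119/5,469 , 722,791,804,970,992] 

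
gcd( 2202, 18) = 6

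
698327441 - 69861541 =628465900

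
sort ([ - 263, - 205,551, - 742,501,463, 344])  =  [ - 742, - 263, - 205,344,463,501, 551]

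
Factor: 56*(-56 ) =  -2^6*7^2 =- 3136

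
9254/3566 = 2 + 1061/1783= 2.60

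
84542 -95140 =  - 10598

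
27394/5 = 27394/5 = 5478.80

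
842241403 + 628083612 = 1470325015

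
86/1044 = 43/522 = 0.08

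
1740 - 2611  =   - 871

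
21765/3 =7255  =  7255.00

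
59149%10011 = 9094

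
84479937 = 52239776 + 32240161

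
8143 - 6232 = 1911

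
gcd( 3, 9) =3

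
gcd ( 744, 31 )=31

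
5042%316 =302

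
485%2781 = 485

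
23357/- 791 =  - 30 + 373/791 = - 29.53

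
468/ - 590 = -234/295 = -0.79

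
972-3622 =-2650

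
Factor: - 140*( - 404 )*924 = 52261440  =  2^6*3^1*5^1*7^2*11^1*101^1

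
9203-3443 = 5760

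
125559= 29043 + 96516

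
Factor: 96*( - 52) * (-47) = 234624 = 2^7 * 3^1*13^1*47^1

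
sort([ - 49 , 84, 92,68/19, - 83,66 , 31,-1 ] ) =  [ - 83, - 49, - 1,68/19,31,66,  84,  92 ] 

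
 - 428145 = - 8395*51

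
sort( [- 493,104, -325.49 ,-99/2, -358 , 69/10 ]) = [-493,  -  358, - 325.49 ,  -  99/2,69/10, 104 ] 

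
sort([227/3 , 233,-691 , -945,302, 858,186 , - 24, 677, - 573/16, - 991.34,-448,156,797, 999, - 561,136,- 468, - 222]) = [ - 991.34, - 945,  -  691, - 561,  -  468, - 448,  -  222, - 573/16,-24, 227/3,136,156 , 186,233,302,677,797,858, 999 ]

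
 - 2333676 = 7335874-9669550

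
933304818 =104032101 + 829272717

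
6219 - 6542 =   -  323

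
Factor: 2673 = 3^5*11^1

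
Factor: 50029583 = 109^1*458987^1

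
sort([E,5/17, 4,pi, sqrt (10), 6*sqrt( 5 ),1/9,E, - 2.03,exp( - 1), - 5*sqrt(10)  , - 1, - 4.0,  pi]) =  [ - 5*sqrt( 10), - 4.0, - 2.03, - 1,  1/9,5/17,exp(-1 ),E, E,pi, pi,sqrt( 10 ),4, 6*sqrt(5 )]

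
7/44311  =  7/44311= 0.00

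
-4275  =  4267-8542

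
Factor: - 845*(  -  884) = 746980= 2^2  *5^1 * 13^3*17^1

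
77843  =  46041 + 31802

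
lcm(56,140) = 280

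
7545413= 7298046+247367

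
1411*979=1381369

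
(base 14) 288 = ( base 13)305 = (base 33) fh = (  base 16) 200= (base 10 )512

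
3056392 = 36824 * 83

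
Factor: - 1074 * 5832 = - 6263568 = - 2^4*3^7 * 179^1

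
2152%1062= 28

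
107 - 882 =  - 775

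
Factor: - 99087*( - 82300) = 8154860100 = 2^2*3^1*5^2*823^1*33029^1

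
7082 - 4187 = 2895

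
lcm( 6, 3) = 6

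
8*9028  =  72224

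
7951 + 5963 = 13914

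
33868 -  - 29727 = 63595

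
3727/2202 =1 + 1525/2202 = 1.69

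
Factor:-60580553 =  - 11^1*5507323^1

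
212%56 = 44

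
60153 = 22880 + 37273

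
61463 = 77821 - 16358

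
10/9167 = 10/9167 = 0.00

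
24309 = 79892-55583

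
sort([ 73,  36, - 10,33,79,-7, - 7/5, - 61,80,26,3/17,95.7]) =[ - 61,-10, - 7, - 7/5, 3/17,26,33,  36,73,79, 80,  95.7]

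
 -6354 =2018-8372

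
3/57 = 1/19 = 0.05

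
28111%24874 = 3237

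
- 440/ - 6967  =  440/6967 = 0.06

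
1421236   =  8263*172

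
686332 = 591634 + 94698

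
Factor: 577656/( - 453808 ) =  - 2^( - 1)*3^2*71^1*251^( - 1)=- 639/502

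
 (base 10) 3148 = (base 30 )3es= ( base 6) 22324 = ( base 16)c4c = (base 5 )100043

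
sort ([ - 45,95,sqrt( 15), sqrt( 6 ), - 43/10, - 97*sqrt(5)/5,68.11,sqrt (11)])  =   [ - 45,  -  97* sqrt(5 ) /5, - 43/10,sqrt( 6 ),sqrt( 11) , sqrt(15),68.11,95 ] 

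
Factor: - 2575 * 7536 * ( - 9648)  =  2^8 * 3^3*5^2 * 67^1 * 103^1*157^1 = 187221369600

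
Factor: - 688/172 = - 2^2= - 4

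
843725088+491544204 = 1335269292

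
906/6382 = 453/3191 = 0.14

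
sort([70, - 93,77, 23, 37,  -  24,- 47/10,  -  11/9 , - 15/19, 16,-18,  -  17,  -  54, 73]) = [ - 93, - 54, - 24, - 18, - 17, - 47/10, - 11/9, - 15/19, 16,23,37, 70,73,77]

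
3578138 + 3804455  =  7382593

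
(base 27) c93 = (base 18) 19dc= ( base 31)9b4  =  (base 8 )21442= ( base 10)8994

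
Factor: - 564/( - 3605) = 2^2*3^1 * 5^ ( - 1)*7^ ( -1)*47^1*103^( - 1)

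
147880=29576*5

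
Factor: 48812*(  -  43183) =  - 2107848596 = -  2^2*7^1*31^1*199^1 *12203^1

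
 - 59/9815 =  - 59/9815 = - 0.01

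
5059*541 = 2736919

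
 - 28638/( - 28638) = 1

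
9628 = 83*116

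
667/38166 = 667/38166 = 0.02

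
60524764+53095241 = 113620005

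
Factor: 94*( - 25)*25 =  - 2^1 *5^4*47^1 = -  58750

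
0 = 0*1585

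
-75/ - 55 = 15/11 = 1.36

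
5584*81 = 452304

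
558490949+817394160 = 1375885109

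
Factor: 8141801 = 8141801^1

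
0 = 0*273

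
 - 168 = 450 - 618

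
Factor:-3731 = -7^1*13^1*41^1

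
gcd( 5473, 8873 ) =1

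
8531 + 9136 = 17667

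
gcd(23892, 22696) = 4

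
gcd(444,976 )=4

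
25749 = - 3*( - 8583 )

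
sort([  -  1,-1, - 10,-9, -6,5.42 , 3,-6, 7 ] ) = [  -  10, - 9, - 6,-6, - 1, - 1,3, 5.42, 7] 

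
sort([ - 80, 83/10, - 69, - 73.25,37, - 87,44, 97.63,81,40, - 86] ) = [-87, - 86  , - 80, - 73.25, -69,83/10,37, 40,44 , 81,  97.63]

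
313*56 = 17528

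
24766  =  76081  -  51315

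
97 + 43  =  140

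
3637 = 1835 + 1802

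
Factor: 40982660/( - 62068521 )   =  -2^2*3^ ( -1 )*5^1*103^( - 1)*1367^1 * 1499^1*200869^(- 1) 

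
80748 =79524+1224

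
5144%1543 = 515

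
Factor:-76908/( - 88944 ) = 2^( - 2)*13^1 * 29^1*109^( - 1) = 377/436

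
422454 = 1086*389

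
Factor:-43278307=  - 43278307^1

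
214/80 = 107/40 = 2.67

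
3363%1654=55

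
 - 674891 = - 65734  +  -609157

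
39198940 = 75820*517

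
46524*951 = 44244324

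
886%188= 134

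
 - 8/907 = -1 + 899/907 =- 0.01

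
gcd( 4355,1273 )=67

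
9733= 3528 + 6205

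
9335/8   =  1166 + 7/8 = 1166.88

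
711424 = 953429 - 242005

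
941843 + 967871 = 1909714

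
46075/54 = 46075/54=853.24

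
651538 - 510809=140729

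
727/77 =9 + 34/77=9.44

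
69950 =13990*5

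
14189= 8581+5608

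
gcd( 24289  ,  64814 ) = 1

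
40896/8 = 5112 = 5112.00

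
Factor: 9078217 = 9078217^1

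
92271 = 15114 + 77157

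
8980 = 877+8103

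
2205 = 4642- 2437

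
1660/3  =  553 + 1/3 = 553.33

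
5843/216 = 27 + 11/216 = 27.05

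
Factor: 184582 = 2^1 * 41^1*2251^1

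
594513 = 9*66057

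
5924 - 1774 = 4150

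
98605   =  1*98605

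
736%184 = 0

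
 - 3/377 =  -1+374/377=- 0.01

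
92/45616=23/11404  =  0.00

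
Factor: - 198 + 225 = 27= 3^3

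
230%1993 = 230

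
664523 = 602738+61785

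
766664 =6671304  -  5904640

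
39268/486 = 19634/243 = 80.80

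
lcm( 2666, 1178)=50654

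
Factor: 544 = 2^5*17^1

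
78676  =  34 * 2314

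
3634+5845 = 9479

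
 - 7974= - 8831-  -  857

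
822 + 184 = 1006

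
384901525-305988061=78913464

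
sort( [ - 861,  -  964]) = [ - 964 ,-861 ]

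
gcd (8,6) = 2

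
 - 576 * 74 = - 42624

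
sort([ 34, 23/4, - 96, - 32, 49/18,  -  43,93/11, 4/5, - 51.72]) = [-96,-51.72, - 43,-32 , 4/5, 49/18, 23/4,93/11,34]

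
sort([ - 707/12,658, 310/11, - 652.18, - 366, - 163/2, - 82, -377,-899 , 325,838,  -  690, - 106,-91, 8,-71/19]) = [ - 899, - 690, - 652.18, - 377,-366, - 106, - 91, -82, - 163/2,- 707/12, - 71/19,8,310/11,325, 658,838 ]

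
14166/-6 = -2361/1 = - 2361.00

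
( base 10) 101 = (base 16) 65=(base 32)35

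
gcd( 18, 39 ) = 3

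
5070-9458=  -  4388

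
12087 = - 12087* ( - 1)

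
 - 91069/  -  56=91069/56= 1626.23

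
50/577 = 50/577 = 0.09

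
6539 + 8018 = 14557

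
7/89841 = 7/89841=0.00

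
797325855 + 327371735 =1124697590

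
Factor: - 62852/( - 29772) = 3^(-2)  *  19^1 = 19/9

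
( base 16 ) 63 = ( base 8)143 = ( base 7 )201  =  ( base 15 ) 69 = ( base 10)99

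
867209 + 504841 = 1372050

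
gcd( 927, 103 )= 103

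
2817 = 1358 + 1459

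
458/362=229/181 =1.27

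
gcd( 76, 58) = 2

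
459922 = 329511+130411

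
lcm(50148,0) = 0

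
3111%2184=927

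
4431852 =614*7218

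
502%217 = 68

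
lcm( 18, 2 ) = 18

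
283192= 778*364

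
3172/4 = 793 = 793.00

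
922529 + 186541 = 1109070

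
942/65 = 942/65= 14.49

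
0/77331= 0=0.00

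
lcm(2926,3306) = 254562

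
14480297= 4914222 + 9566075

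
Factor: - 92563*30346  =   - 2^1*151^1 *613^1 * 15173^1 = -2808916798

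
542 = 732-190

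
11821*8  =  94568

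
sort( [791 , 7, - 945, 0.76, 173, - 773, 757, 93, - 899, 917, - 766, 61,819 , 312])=[ - 945,-899,-773, - 766, 0.76,  7, 61,  93, 173,312 , 757,791,  819,917]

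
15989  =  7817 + 8172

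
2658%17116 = 2658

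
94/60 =1+17/30 =1.57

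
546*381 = 208026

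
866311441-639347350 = 226964091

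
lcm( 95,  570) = 570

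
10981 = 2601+8380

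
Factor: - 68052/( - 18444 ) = 107/29 = 29^( - 1 ) * 107^1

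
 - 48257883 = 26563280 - 74821163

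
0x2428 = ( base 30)A8G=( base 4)2100220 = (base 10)9256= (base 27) CIM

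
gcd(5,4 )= 1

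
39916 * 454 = 18121864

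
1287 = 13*99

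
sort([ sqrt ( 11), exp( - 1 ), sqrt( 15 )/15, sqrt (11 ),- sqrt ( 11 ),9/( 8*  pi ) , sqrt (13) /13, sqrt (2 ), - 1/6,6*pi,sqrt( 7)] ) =[ - sqrt(11 ), - 1/6,sqrt ( 15 ) /15,sqrt ( 13)/13,9/(8*pi ), exp (  -  1 ),sqrt( 2 ), sqrt( 7 ),sqrt ( 11), sqrt(11), 6* pi]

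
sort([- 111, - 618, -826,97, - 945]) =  [-945, - 826, - 618, - 111, 97 ]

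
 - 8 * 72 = -576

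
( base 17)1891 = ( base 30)85t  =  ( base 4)1303103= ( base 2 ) 1110011010011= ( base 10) 7379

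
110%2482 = 110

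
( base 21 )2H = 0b111011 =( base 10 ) 59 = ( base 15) 3E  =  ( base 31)1S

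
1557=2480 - 923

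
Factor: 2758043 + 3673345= 6431388 = 2^2*3^1*29^1*18481^1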